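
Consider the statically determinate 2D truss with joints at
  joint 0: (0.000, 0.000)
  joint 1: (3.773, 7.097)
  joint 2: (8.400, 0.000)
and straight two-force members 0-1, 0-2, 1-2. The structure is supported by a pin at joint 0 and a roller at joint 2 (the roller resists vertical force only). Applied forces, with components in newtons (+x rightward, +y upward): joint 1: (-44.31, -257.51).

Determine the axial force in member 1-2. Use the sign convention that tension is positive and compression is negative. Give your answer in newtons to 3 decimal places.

-93.386

N=3 nodes, M=3 members, R=3 reactions → 2N=6, M+R=6
member 0 (0-1): L=8.0376, (cx,cy)=(0.4694,0.8830)
member 1 (0-2): L=8.4000, (cx,cy)=(1.0000,0.0000)
member 2 (1-2): L=8.4721, (cx,cy)=(0.5461,-0.8377)
solve A·x = −loads:
  F[0-1] = -203.0427 N (compression)
  F[0-2] = +51.0021 N (tension)
  F[1-2] = -93.3856 N (compression)
  Rx@0 = +44.3100 N
  Ry@0 = +179.2818 N
  Ry@2 = +78.2282 N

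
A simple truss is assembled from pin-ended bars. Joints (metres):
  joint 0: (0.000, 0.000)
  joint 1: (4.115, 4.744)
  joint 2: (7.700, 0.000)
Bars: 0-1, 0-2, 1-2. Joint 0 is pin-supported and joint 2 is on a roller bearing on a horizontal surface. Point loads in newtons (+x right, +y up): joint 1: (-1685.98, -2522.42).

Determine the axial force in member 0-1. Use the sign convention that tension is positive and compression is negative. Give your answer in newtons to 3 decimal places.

-2929.716

N=3 nodes, M=3 members, R=3 reactions → 2N=6, M+R=6
member 0 (0-1): L=6.2800, (cx,cy)=(0.6553,0.7554)
member 1 (0-2): L=7.7000, (cx,cy)=(1.0000,0.0000)
member 2 (1-2): L=5.9462, (cx,cy)=(0.6029,-0.7978)
solve A·x = −loads:
  F[0-1] = -2929.7159 N (compression)
  F[0-2] = +233.7215 N (tension)
  F[1-2] = -387.6608 N (compression)
  Rx@0 = +1685.9800 N
  Ry@0 = +2213.1383 N
  Ry@2 = +309.2817 N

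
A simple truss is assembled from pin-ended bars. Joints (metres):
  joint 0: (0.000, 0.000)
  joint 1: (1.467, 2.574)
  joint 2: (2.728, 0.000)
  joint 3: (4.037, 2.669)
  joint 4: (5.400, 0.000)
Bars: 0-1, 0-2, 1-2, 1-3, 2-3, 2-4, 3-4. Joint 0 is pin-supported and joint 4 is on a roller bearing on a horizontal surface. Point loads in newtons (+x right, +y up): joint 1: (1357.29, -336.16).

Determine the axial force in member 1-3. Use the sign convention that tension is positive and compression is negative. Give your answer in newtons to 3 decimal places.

N=5 nodes, M=7 members, R=3 reactions → 2N=10, M+R=10
member 0 (0-1): L=2.9627, (cx,cy)=(0.4952,0.8688)
member 1 (0-2): L=2.7280, (cx,cy)=(1.0000,0.0000)
member 2 (1-2): L=2.8663, (cx,cy)=(0.4399,-0.8980)
member 3 (1-3): L=2.5718, (cx,cy)=(0.9993,0.0369)
member 4 (2-3): L=2.9727, (cx,cy)=(0.4403,0.8978)
member 5 (2-4): L=2.6720, (cx,cy)=(1.0000,0.0000)
member 6 (3-4): L=2.9969, (cx,cy)=(0.4548,-0.8906)
solve A·x = −loads:
  F[0-1] = +462.8646 N (tension)
  F[0-2] = +1128.0993 N (tension)
  F[1-2] = -853.1207 N (compression)
  F[1-3] = -753.2897 N (compression)
  F[2-3] = +853.3051 N (tension)
  F[2-4] = +377.0328 N (tension)
  F[3-4] = -828.9983 N (compression)
  Rx@0 = -1357.2900 N
  Ry@0 = -402.1384 N
  Ry@4 = +738.2984 N

-753.290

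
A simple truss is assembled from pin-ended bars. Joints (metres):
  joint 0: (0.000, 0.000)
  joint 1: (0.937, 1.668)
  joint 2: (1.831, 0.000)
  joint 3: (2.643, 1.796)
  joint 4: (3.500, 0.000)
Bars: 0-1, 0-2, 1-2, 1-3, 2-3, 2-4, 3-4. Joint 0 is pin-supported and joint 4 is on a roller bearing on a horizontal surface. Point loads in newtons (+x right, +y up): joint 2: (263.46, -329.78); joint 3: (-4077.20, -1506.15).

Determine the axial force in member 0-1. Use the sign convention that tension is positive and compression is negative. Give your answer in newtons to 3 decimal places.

N=5 nodes, M=7 members, R=3 reactions → 2N=10, M+R=10
member 0 (0-1): L=1.9132, (cx,cy)=(0.4898,0.8719)
member 1 (0-2): L=1.8310, (cx,cy)=(1.0000,0.0000)
member 2 (1-2): L=1.8925, (cx,cy)=(0.4724,-0.8814)
member 3 (1-3): L=1.7108, (cx,cy)=(0.9972,0.0748)
member 4 (2-3): L=1.9710, (cx,cy)=(0.4120,0.9112)
member 5 (2-4): L=1.6690, (cx,cy)=(1.0000,0.0000)
member 6 (3-4): L=1.9900, (cx,cy)=(0.4307,-0.9025)
solve A·x = −loads:
  F[0-1] = -3003.0646 N (compression)
  F[0-2] = -2342.9446 N (compression)
  F[1-2] = +2735.3868 N (tension)
  F[1-3] = -2770.7510 N (compression)
  F[2-3] = -2283.9705 N (compression)
  F[2-4] = -373.2939 N (compression)
  F[3-4] = +866.8047 N (tension)
  Rx@0 = +3813.7400 N
  Ry@0 = +2618.2356 N
  Ry@4 = -782.3056 N

-3003.065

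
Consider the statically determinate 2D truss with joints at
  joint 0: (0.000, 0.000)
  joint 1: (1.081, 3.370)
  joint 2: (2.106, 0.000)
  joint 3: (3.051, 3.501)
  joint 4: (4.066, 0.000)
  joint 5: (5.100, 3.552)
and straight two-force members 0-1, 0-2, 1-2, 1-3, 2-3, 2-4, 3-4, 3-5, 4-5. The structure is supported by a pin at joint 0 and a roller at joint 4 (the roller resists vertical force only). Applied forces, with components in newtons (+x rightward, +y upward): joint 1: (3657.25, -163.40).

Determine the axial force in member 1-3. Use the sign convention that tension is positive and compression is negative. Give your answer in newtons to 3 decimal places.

-1756.650

N=6 nodes, M=9 members, R=3 reactions → 2N=12, M+R=12
member 0 (0-1): L=3.5391, (cx,cy)=(0.3054,0.9522)
member 1 (0-2): L=2.1060, (cx,cy)=(1.0000,0.0000)
member 2 (1-2): L=3.5224, (cx,cy)=(0.2910,-0.9567)
member 3 (1-3): L=1.9744, (cx,cy)=(0.9978,0.0664)
member 4 (2-3): L=3.6263, (cx,cy)=(0.2606,0.9654)
member 5 (2-4): L=1.9600, (cx,cy)=(1.0000,0.0000)
member 6 (3-4): L=3.6452, (cx,cy)=(0.2785,-0.9605)
member 7 (3-5): L=2.0496, (cx,cy)=(0.9997,0.0249)
member 8 (4-5): L=3.6994, (cx,cy)=(0.2795,0.9601)
solve A·x = −loads:
  F[0-1] = +3057.3698 N (tension)
  F[0-2] = +2723.4007 N (tension)
  F[1-2] = -3335.5603 N (compression)
  F[1-3] = -1756.6498 N (compression)
  F[2-3] = +3305.4251 N (tension)
  F[2-4] = +891.3967 N (tension)
  F[3-4] = -3201.2689 N (compression)
  F[3-5] = +0.0000 N (tension)
  F[4-5] = +0.0000 N (tension)
  Rx@0 = -3657.2500 N
  Ry@0 = -2911.2601 N
  Ry@4 = +3074.6601 N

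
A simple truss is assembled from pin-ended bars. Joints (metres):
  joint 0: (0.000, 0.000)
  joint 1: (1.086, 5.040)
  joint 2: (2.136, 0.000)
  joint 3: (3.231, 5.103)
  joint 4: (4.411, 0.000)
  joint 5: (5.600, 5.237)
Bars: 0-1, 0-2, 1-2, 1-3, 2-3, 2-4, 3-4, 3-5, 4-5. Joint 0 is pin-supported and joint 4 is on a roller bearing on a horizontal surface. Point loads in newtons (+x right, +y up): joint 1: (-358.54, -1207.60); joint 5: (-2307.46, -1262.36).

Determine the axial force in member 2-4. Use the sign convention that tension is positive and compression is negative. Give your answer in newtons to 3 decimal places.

N=6 nodes, M=9 members, R=3 reactions → 2N=12, M+R=12
member 0 (0-1): L=5.1557, (cx,cy)=(0.2106,0.9776)
member 1 (0-2): L=2.1360, (cx,cy)=(1.0000,0.0000)
member 2 (1-2): L=5.1482, (cx,cy)=(0.2040,-0.9790)
member 3 (1-3): L=2.1459, (cx,cy)=(0.9996,0.0294)
member 4 (2-3): L=5.2192, (cx,cy)=(0.2098,0.9777)
member 5 (2-4): L=2.2750, (cx,cy)=(1.0000,0.0000)
member 6 (3-4): L=5.2377, (cx,cy)=(0.2253,-0.9743)
member 7 (3-5): L=2.3728, (cx,cy)=(0.9984,0.0565)
member 8 (4-5): L=5.3703, (cx,cy)=(0.2214,0.9752)
solve A·x = −loads:
  F[0-1] = -3804.5946 N (compression)
  F[0-2] = -1864.5940 N (compression)
  F[1-2] = +2536.7507 N (tension)
  F[1-3] = -960.6612 N (compression)
  F[2-3] = -2539.9599 N (compression)
  F[2-4] = -814.3195 N (compression)
  F[3-4] = +2459.0567 N (tension)
  F[3-5] = -2050.4179 N (compression)
  F[4-5] = -1175.7447 N (compression)
  Rx@0 = +2666.0000 N
  Ry@0 = +3719.2323 N
  Ry@4 = -1249.2723 N

-814.320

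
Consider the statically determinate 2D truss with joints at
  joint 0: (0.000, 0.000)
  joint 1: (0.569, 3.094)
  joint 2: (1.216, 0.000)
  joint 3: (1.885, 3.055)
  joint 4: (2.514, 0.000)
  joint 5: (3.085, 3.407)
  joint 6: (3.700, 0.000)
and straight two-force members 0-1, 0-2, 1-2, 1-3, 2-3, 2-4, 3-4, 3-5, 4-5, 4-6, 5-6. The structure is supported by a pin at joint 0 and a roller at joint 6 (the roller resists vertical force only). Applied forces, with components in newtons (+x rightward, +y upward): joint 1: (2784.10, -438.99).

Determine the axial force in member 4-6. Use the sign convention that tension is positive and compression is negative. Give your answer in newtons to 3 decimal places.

432.435

N=7 nodes, M=11 members, R=3 reactions → 2N=14, M+R=14
member 0 (0-1): L=3.1459, (cx,cy)=(0.1809,0.9835)
member 1 (0-2): L=1.2160, (cx,cy)=(1.0000,0.0000)
member 2 (1-2): L=3.1609, (cx,cy)=(0.2047,-0.9788)
member 3 (1-3): L=1.3166, (cx,cy)=(0.9996,-0.0296)
member 4 (2-3): L=3.1274, (cx,cy)=(0.2139,0.9769)
member 5 (2-4): L=1.2980, (cx,cy)=(1.0000,0.0000)
member 6 (3-4): L=3.1191, (cx,cy)=(0.2017,-0.9795)
member 7 (3-5): L=1.2506, (cx,cy)=(0.9596,0.2815)
member 8 (4-5): L=3.4545, (cx,cy)=(0.1653,0.9862)
member 9 (4-6): L=1.1860, (cx,cy)=(1.0000,0.0000)
member 10 (5-6): L=3.4621, (cx,cy)=(0.1776,-0.9841)
solve A·x = −loads:
  F[0-1] = +1989.4414 N (tension)
  F[0-2] = +2424.2674 N (tension)
  F[1-2] = -2388.8437 N (compression)
  F[1-3] = -1936.1520 N (compression)
  F[2-3] = +2393.6747 N (tension)
  F[2-4] = +1423.2565 N (tension)
  F[3-4] = -2708.5330 N (compression)
  F[3-5] = -914.0025 N (compression)
  F[4-5] = +2689.8864 N (tension)
  F[4-6] = +432.4349 N (tension)
  F[5-6] = -2434.3358 N (compression)
  Rx@0 = -2784.1000 N
  Ry@0 = -1956.6291 N
  Ry@6 = +2395.6191 N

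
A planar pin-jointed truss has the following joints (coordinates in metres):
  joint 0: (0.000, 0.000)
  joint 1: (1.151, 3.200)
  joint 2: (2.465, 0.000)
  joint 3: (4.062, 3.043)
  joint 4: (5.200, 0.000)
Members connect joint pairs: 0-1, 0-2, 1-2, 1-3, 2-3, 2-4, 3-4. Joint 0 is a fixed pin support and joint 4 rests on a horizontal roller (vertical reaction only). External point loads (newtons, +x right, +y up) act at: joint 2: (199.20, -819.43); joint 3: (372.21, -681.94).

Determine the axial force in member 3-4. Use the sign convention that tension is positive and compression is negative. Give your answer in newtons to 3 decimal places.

N=5 nodes, M=7 members, R=3 reactions → 2N=10, M+R=10
member 0 (0-1): L=3.4007, (cx,cy)=(0.3385,0.9410)
member 1 (0-2): L=2.4650, (cx,cy)=(1.0000,0.0000)
member 2 (1-2): L=3.4593, (cx,cy)=(0.3798,-0.9250)
member 3 (1-3): L=2.9152, (cx,cy)=(0.9985,-0.0539)
member 4 (2-3): L=3.4366, (cx,cy)=(0.4647,0.8855)
member 5 (2-4): L=2.7350, (cx,cy)=(1.0000,0.0000)
member 6 (3-4): L=3.2488, (cx,cy)=(0.3503,-0.9366)
solve A·x = −loads:
  F[0-1] = -385.1450 N (compression)
  F[0-2] = +701.7659 N (tension)
  F[1-2] = +408.4237 N (tension)
  F[1-3] = -285.9098 N (compression)
  F[2-3] = +498.7405 N (tension)
  F[2-4] = +425.9388 N (tension)
  F[3-4] = -1215.9952 N (compression)
  Rx@0 = -571.4100 N
  Ry@0 = +362.4142 N
  Ry@4 = +1138.9558 N

-1215.995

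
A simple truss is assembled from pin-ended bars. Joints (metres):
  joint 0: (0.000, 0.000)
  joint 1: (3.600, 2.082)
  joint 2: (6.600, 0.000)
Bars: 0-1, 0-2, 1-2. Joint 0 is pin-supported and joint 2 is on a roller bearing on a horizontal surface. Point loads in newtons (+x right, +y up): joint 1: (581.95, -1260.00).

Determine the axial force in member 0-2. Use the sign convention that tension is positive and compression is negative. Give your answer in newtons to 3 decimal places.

1254.829

N=3 nodes, M=3 members, R=3 reactions → 2N=6, M+R=6
member 0 (0-1): L=4.1587, (cx,cy)=(0.8657,0.5006)
member 1 (0-2): L=6.6000, (cx,cy)=(1.0000,0.0000)
member 2 (1-2): L=3.6517, (cx,cy)=(0.8215,-0.5701)
solve A·x = −loads:
  F[0-1] = -777.3050 N (compression)
  F[0-2] = +1254.8293 N (tension)
  F[1-2] = -1527.4092 N (compression)
  Rx@0 = -581.9500 N
  Ry@0 = +389.1485 N
  Ry@2 = +870.8515 N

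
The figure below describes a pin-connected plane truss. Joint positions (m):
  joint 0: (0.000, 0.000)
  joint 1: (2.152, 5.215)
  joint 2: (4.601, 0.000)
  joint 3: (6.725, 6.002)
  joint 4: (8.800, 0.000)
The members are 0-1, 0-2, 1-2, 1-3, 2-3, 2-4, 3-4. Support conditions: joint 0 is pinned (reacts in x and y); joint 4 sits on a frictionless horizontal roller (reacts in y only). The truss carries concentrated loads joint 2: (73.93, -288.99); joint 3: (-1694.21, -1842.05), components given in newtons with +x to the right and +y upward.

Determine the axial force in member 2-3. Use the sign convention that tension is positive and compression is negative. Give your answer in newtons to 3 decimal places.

-1268.744

N=5 nodes, M=7 members, R=3 reactions → 2N=10, M+R=10
member 0 (0-1): L=5.6416, (cx,cy)=(0.3815,0.9244)
member 1 (0-2): L=4.6010, (cx,cy)=(1.0000,0.0000)
member 2 (1-2): L=5.7614, (cx,cy)=(0.4251,-0.9052)
member 3 (1-3): L=4.6402, (cx,cy)=(0.9855,0.1696)
member 4 (2-3): L=6.3667, (cx,cy)=(0.3336,0.9427)
member 5 (2-4): L=4.1990, (cx,cy)=(1.0000,0.0000)
member 6 (3-4): L=6.3506, (cx,cy)=(0.3267,-0.9451)
solve A·x = −loads:
  F[0-1] = -1869.0959 N (compression)
  F[0-2] = -907.3059 N (compression)
  F[1-2] = +1640.6480 N (tension)
  F[1-3] = -1431.0971 N (compression)
  F[2-3] = -1268.7442 N (compression)
  F[2-4] = +139.4179 N (tension)
  F[3-4] = -426.6902 N (compression)
  Rx@0 = +1620.2800 N
  Ry@0 = +1727.7695 N
  Ry@4 = +403.2705 N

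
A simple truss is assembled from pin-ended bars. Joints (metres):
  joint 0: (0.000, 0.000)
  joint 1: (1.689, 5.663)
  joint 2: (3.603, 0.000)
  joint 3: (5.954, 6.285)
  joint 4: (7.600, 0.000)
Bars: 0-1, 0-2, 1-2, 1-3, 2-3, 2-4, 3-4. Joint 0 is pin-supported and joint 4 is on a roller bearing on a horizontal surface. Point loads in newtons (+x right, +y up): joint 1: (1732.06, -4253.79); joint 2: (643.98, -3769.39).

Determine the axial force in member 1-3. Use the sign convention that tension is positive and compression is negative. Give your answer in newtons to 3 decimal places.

-2734.679

N=5 nodes, M=7 members, R=3 reactions → 2N=10, M+R=10
member 0 (0-1): L=5.9095, (cx,cy)=(0.2858,0.9583)
member 1 (0-2): L=3.6030, (cx,cy)=(1.0000,0.0000)
member 2 (1-2): L=5.9777, (cx,cy)=(0.3202,-0.9474)
member 3 (1-3): L=4.3101, (cx,cy)=(0.9895,0.1443)
member 4 (2-3): L=6.7103, (cx,cy)=(0.3504,0.9366)
member 5 (2-4): L=3.9970, (cx,cy)=(1.0000,0.0000)
member 6 (3-4): L=6.4970, (cx,cy)=(0.2533,-0.9674)
solve A·x = −loads:
  F[0-1] = -4174.3587 N (compression)
  F[0-2] = +3569.1159 N (tension)
  F[1-2] = -684.2281 N (compression)
  F[1-3] = -2734.6789 N (compression)
  F[2-3] = +4716.5461 N (tension)
  F[2-4] = +1053.5840 N (tension)
  F[3-4] = -4158.6254 N (compression)
  Rx@0 = -2376.0400 N
  Ry@0 = +4000.2301 N
  Ry@4 = +4022.9499 N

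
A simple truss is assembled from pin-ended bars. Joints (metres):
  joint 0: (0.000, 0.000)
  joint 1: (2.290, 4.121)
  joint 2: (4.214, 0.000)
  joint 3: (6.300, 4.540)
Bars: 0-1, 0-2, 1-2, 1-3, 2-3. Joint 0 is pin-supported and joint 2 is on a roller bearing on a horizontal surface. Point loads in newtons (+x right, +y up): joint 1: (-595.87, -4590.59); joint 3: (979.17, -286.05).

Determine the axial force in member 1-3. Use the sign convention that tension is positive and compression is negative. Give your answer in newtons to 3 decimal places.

1172.961

N=4 nodes, M=5 members, R=3 reactions → 2N=8, M+R=8
member 0 (0-1): L=4.7145, (cx,cy)=(0.4857,0.8741)
member 1 (0-2): L=4.2140, (cx,cy)=(1.0000,0.0000)
member 2 (1-2): L=4.5480, (cx,cy)=(0.4230,-0.9061)
member 3 (1-3): L=4.0318, (cx,cy)=(0.9946,0.1039)
member 4 (2-3): L=4.9963, (cx,cy)=(0.4175,0.9087)
solve A·x = −loads:
  F[0-1] = -1695.6058 N (compression)
  F[0-2] = +1206.9116 N (tension)
  F[1-2] = -3296.0134 N (compression)
  F[1-3] = +1172.9615 N (tension)
  F[2-3] = -448.9490 N (compression)
  Rx@0 = -383.3000 N
  Ry@0 = +1482.1413 N
  Ry@2 = +3394.4987 N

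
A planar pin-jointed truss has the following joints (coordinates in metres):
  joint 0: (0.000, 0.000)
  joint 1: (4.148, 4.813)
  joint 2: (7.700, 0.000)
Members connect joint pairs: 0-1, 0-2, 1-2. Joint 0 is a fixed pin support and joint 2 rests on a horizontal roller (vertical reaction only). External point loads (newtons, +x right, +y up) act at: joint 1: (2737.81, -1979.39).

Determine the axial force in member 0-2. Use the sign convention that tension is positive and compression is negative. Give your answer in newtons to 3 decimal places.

N=3 nodes, M=3 members, R=3 reactions → 2N=6, M+R=6
member 0 (0-1): L=6.3538, (cx,cy)=(0.6528,0.7575)
member 1 (0-2): L=7.7000, (cx,cy)=(1.0000,0.0000)
member 2 (1-2): L=5.9818, (cx,cy)=(0.5938,-0.8046)
solve A·x = −loads:
  F[0-1] = +1053.7565 N (tension)
  F[0-2] = +2049.8789 N (tension)
  F[1-2] = -3452.1175 N (compression)
  Rx@0 = -2737.8100 N
  Ry@0 = -798.2190 N
  Ry@2 = +2777.6090 N

2049.879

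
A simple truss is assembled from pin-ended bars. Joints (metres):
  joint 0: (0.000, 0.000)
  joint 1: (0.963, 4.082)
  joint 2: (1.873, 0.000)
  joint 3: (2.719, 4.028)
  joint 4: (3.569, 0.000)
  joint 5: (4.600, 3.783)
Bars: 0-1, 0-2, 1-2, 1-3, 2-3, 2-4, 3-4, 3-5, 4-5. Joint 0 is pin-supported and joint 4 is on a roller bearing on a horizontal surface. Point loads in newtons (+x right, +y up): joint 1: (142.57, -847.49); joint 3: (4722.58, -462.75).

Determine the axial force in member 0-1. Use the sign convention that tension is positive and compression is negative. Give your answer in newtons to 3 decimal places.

4894.750

N=6 nodes, M=9 members, R=3 reactions → 2N=12, M+R=12
member 0 (0-1): L=4.1941, (cx,cy)=(0.2296,0.9733)
member 1 (0-2): L=1.8730, (cx,cy)=(1.0000,0.0000)
member 2 (1-2): L=4.1822, (cx,cy)=(0.2176,-0.9760)
member 3 (1-3): L=1.7568, (cx,cy)=(0.9995,-0.0307)
member 4 (2-3): L=4.1159, (cx,cy)=(0.2055,0.9786)
member 5 (2-4): L=1.6960, (cx,cy)=(1.0000,0.0000)
member 6 (3-4): L=4.1167, (cx,cy)=(0.2065,-0.9785)
member 7 (3-5): L=1.8969, (cx,cy)=(0.9916,-0.1292)
member 8 (4-5): L=3.9210, (cx,cy)=(0.2629,0.9648)
solve A·x = −loads:
  F[0-1] = +4894.7502 N (tension)
  F[0-2] = +3741.2627 N (tension)
  F[1-2] = -5820.0299 N (compression)
  F[1-3] = +2248.7523 N (tension)
  F[2-3] = +5804.5256 N (tension)
  F[2-4] = +1281.7981 N (tension)
  F[3-4] = -6207.9863 N (compression)
  F[3-5] = -0.0000 N (compression)
  F[4-5] = +0.0000 N (tension)
  Rx@0 = -4865.1500 N
  Ry@0 = -4763.9749 N
  Ry@4 = +6074.2149 N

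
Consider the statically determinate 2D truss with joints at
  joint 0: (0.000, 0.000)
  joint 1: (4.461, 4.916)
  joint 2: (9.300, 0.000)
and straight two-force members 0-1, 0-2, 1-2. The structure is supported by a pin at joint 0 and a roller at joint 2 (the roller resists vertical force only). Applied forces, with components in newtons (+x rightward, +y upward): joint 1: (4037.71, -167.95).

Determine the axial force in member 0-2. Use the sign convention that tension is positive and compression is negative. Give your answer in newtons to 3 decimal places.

2180.212

N=3 nodes, M=3 members, R=3 reactions → 2N=6, M+R=6
member 0 (0-1): L=6.6383, (cx,cy)=(0.6720,0.7405)
member 1 (0-2): L=9.3000, (cx,cy)=(1.0000,0.0000)
member 2 (1-2): L=6.8980, (cx,cy)=(0.7015,-0.7127)
solve A·x = −loads:
  F[0-1] = +2764.1130 N (tension)
  F[0-2] = +2180.2117 N (tension)
  F[1-2] = -3107.9129 N (compression)
  Rx@0 = -4037.7100 N
  Ry@0 = -2046.9540 N
  Ry@2 = +2214.9040 N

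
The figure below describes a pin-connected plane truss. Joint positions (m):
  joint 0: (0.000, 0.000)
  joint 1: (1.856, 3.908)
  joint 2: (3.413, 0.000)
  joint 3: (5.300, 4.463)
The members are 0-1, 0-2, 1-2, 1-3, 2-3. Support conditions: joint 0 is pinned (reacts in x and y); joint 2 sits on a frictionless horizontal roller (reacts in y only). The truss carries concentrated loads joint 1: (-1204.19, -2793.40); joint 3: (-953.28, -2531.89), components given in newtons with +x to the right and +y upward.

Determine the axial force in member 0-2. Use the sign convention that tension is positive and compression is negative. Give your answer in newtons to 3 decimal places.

N=4 nodes, M=5 members, R=3 reactions → 2N=8, M+R=8
member 0 (0-1): L=4.3263, (cx,cy)=(0.4290,0.9033)
member 1 (0-2): L=3.4130, (cx,cy)=(1.0000,0.0000)
member 2 (1-2): L=4.2067, (cx,cy)=(0.3701,-0.9290)
member 3 (1-3): L=3.4884, (cx,cy)=(0.9873,0.1591)
member 4 (2-3): L=4.8455, (cx,cy)=(0.3894,0.9211)
solve A·x = −loads:
  F[0-1] = -2767.4901 N (compression)
  F[0-2] = -970.2161 N (compression)
  F[1-2] = -294.1295 N (compression)
  F[1-3] = +127.4222 N (tension)
  F[2-3] = -2770.9106 N (compression)
  Rx@0 = +2157.4700 N
  Ry@0 = +2499.8859 N
  Ry@2 = +2825.4041 N

-970.216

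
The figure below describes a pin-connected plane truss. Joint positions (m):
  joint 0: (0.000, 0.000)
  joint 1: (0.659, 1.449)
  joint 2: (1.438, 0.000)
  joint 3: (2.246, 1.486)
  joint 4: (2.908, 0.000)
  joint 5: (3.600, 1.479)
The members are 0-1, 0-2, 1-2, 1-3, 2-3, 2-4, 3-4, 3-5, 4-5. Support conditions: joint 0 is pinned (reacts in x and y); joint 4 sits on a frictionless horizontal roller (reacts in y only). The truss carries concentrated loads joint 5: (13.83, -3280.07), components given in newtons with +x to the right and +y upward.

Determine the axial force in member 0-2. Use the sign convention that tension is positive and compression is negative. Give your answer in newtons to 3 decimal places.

-344.355

N=6 nodes, M=9 members, R=3 reactions → 2N=12, M+R=12
member 0 (0-1): L=1.5918, (cx,cy)=(0.4140,0.9103)
member 1 (0-2): L=1.4380, (cx,cy)=(1.0000,0.0000)
member 2 (1-2): L=1.6451, (cx,cy)=(0.4735,-0.8808)
member 3 (1-3): L=1.5874, (cx,cy)=(0.9997,0.0233)
member 4 (2-3): L=1.6915, (cx,cy)=(0.4777,0.8785)
member 5 (2-4): L=1.4700, (cx,cy)=(1.0000,0.0000)
member 6 (3-4): L=1.6268, (cx,cy)=(0.4069,-0.9135)
member 7 (3-5): L=1.3540, (cx,cy)=(1.0000,-0.0052)
member 8 (4-5): L=1.6329, (cx,cy)=(0.4238,0.9058)
solve A·x = −loads:
  F[0-1] = +865.1985 N (tension)
  F[0-2] = -344.3555 N (compression)
  F[1-2] = -873.7410 N (compression)
  F[1-3] = +772.1289 N (tension)
  F[2-3] = +875.9845 N (tension)
  F[2-4] = -1176.5398 N (compression)
  F[3-4] = -870.9334 N (compression)
  F[3-5] = +1544.8053 N (tension)
  F[4-5] = -3612.5273 N (compression)
  Rx@0 = -13.8300 N
  Ry@0 = -787.5732 N
  Ry@4 = +4067.6432 N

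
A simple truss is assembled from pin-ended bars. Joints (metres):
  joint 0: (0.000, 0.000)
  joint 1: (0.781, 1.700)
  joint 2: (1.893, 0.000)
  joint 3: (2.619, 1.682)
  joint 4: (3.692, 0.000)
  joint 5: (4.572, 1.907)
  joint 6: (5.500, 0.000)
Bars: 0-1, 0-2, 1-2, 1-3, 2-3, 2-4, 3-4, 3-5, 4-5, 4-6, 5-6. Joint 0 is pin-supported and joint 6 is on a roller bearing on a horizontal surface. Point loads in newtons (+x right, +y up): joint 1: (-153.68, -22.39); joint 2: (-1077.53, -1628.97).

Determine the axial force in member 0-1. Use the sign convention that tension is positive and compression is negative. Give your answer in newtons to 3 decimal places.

-1249.068

N=7 nodes, M=11 members, R=3 reactions → 2N=14, M+R=14
member 0 (0-1): L=1.8708, (cx,cy)=(0.4175,0.9087)
member 1 (0-2): L=1.8930, (cx,cy)=(1.0000,0.0000)
member 2 (1-2): L=2.0314, (cx,cy)=(0.5474,-0.8369)
member 3 (1-3): L=1.8381, (cx,cy)=(1.0000,-0.0098)
member 4 (2-3): L=1.8320, (cx,cy)=(0.3963,0.9181)
member 5 (2-4): L=1.7990, (cx,cy)=(1.0000,0.0000)
member 6 (3-4): L=1.9951, (cx,cy)=(0.5378,-0.8431)
member 7 (3-5): L=1.9659, (cx,cy)=(0.9934,0.1145)
member 8 (4-5): L=2.1002, (cx,cy)=(0.4190,0.9080)
member 9 (4-6): L=1.8080, (cx,cy)=(1.0000,0.0000)
member 10 (5-6): L=2.1208, (cx,cy)=(0.4376,-0.8992)
solve A·x = −loads:
  F[0-1] = -1249.0682 N (compression)
  F[0-2] = -709.7685 N (compression)
  F[1-2] = +1342.4236 N (tension)
  F[1-3] = -1102.6685 N (compression)
  F[2-3] = +550.6240 N (tension)
  F[2-4] = +884.4090 N (tension)
  F[3-4] = -683.1105 N (compression)
  F[3-5] = -520.4413 N (compression)
  F[4-5] = +634.2653 N (tension)
  F[4-6] = +251.2657 N (tension)
  F[5-6] = -574.2313 N (compression)
  Rx@0 = +1231.2100 N
  Ry@0 = +1135.0199 N
  Ry@6 = +516.3401 N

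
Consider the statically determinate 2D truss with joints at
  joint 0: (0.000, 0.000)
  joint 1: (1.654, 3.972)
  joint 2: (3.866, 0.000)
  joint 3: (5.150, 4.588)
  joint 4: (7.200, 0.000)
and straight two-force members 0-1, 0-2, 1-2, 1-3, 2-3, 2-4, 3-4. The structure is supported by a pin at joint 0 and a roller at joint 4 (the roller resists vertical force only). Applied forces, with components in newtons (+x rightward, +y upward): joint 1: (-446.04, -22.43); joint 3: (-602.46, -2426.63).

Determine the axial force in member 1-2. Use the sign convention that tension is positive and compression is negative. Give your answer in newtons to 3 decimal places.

1351.005

N=5 nodes, M=7 members, R=3 reactions → 2N=10, M+R=10
member 0 (0-1): L=4.3026, (cx,cy)=(0.3844,0.9232)
member 1 (0-2): L=3.8660, (cx,cy)=(1.0000,0.0000)
member 2 (1-2): L=4.5464, (cx,cy)=(0.4865,-0.8737)
member 3 (1-3): L=3.5499, (cx,cy)=(0.9848,0.1735)
member 4 (2-3): L=4.7643, (cx,cy)=(0.2695,0.9630)
member 5 (2-4): L=3.3340, (cx,cy)=(1.0000,0.0000)
member 6 (3-4): L=5.0252, (cx,cy)=(0.4079,-0.9130)
solve A·x = −loads:
  F[0-1] = -1449.5428 N (compression)
  F[0-2] = -491.2706 N (compression)
  F[1-2] = +1351.0049 N (tension)
  F[1-3] = -780.3448 N (compression)
  F[2-3] = -1225.6684 N (compression)
  F[2-4] = +496.3703 N (tension)
  F[3-4] = -1216.7515 N (compression)
  Rx@0 = +1048.5000 N
  Ry@0 = +1338.1591 N
  Ry@4 = +1110.9009 N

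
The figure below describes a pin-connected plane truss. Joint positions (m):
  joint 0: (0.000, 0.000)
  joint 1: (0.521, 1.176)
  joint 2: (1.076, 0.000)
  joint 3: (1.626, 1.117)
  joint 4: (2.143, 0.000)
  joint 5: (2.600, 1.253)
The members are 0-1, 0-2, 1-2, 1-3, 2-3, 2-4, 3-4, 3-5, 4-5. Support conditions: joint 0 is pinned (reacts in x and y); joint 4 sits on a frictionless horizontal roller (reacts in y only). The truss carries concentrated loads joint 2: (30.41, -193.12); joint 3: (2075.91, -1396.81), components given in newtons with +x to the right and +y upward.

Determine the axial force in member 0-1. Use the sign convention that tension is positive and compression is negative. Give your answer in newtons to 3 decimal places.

N=6 nodes, M=9 members, R=3 reactions → 2N=12, M+R=12
member 0 (0-1): L=1.2862, (cx,cy)=(0.4051,0.9143)
member 1 (0-2): L=1.0760, (cx,cy)=(1.0000,0.0000)
member 2 (1-2): L=1.3004, (cx,cy)=(0.4268,-0.9043)
member 3 (1-3): L=1.1066, (cx,cy)=(0.9986,-0.0533)
member 4 (2-3): L=1.2451, (cx,cy)=(0.4417,0.8971)
member 5 (2-4): L=1.0670, (cx,cy)=(1.0000,0.0000)
member 6 (3-4): L=1.2308, (cx,cy)=(0.4200,-0.9075)
member 7 (3-5): L=0.9834, (cx,cy)=(0.9904,0.1383)
member 8 (4-5): L=1.3337, (cx,cy)=(0.3426,0.9395)
solve A·x = −loads:
  F[0-1] = +709.7240 N (tension)
  F[0-2] = +1818.8419 N (tension)
  F[1-2] = -753.4880 N (compression)
  F[1-3] = +609.9318 N (tension)
  F[2-3] = +974.8019 N (tension)
  F[2-4] = +1036.2332 N (tension)
  F[3-4] = -2467.0054 N (compression)
  F[3-5] = +0.0000 N (tension)
  F[4-5] = -0.0000 N (compression)
  Rx@0 = -2106.3200 N
  Ry@0 = -648.8948 N
  Ry@4 = +2238.8248 N

709.724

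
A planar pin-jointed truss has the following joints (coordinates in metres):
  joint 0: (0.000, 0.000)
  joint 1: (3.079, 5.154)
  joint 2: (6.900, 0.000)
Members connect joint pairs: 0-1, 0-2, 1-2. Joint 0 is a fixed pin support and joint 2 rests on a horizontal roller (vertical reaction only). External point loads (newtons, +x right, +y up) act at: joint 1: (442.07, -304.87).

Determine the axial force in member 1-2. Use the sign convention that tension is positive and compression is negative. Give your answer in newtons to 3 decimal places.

-580.406

N=3 nodes, M=3 members, R=3 reactions → 2N=6, M+R=6
member 0 (0-1): L=6.0037, (cx,cy)=(0.5129,0.8585)
member 1 (0-2): L=6.9000, (cx,cy)=(1.0000,0.0000)
member 2 (1-2): L=6.4159, (cx,cy)=(0.5956,-0.8033)
solve A·x = −loads:
  F[0-1] = +187.9840 N (tension)
  F[0-2] = +345.6617 N (tension)
  F[1-2] = -580.4058 N (compression)
  Rx@0 = -442.0700 N
  Ry@0 = -161.3798 N
  Ry@2 = +466.2498 N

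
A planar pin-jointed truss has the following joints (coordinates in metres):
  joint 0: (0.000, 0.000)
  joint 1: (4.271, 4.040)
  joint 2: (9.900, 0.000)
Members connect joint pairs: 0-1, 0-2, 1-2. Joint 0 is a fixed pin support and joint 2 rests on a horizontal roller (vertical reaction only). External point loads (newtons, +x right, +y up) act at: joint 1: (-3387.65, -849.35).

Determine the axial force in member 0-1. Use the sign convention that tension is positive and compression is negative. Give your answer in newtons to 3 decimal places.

-2714.489

N=3 nodes, M=3 members, R=3 reactions → 2N=6, M+R=6
member 0 (0-1): L=5.8790, (cx,cy)=(0.7265,0.6872)
member 1 (0-2): L=9.9000, (cx,cy)=(1.0000,0.0000)
member 2 (1-2): L=6.9287, (cx,cy)=(0.8124,-0.5831)
solve A·x = −loads:
  F[0-1] = -2714.4888 N (compression)
  F[0-2] = -1415.6285 N (compression)
  F[1-2] = +1742.4945 N (tension)
  Rx@0 = +3387.6500 N
  Ry@0 = +1865.3633 N
  Ry@2 = -1016.0133 N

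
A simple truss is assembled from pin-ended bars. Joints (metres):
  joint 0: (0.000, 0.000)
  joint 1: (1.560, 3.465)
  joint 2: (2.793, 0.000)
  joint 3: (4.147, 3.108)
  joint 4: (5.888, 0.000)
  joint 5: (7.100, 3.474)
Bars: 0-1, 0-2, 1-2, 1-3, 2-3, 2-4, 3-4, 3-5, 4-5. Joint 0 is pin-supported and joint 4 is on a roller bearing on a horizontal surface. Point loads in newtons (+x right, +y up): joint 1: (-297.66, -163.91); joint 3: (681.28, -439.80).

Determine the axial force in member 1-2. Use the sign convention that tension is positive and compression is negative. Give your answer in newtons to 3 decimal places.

N=6 nodes, M=9 members, R=3 reactions → 2N=12, M+R=12
member 0 (0-1): L=3.8000, (cx,cy)=(0.4105,0.9118)
member 1 (0-2): L=2.7930, (cx,cy)=(1.0000,0.0000)
member 2 (1-2): L=3.6778, (cx,cy)=(0.3353,-0.9421)
member 3 (1-3): L=2.6115, (cx,cy)=(0.9906,-0.1367)
member 4 (2-3): L=3.3901, (cx,cy)=(0.3994,0.9168)
member 5 (2-4): L=3.0950, (cx,cy)=(1.0000,0.0000)
member 6 (3-4): L=3.5624, (cx,cy)=(0.4887,-0.8724)
member 7 (3-5): L=2.9756, (cx,cy)=(0.9924,0.1230)
member 8 (4-5): L=3.6794, (cx,cy)=(0.3294,0.9442)
solve A·x = −loads:
  F[0-1] = -72.4662 N (compression)
  F[0-2] = +413.3695 N (tension)
  F[1-2] = -150.4724 N (compression)
  F[1-3] = +321.3736 N (tension)
  F[2-3] = +154.6331 N (tension)
  F[2-4] = +301.1638 N (tension)
  F[3-4] = -616.2367 N (compression)
  F[3-5] = +0.0000 N (tension)
  F[4-5] = -0.0000 N (compression)
  Rx@0 = -383.6200 N
  Ry@0 = +66.0781 N
  Ry@4 = +537.6319 N

-150.472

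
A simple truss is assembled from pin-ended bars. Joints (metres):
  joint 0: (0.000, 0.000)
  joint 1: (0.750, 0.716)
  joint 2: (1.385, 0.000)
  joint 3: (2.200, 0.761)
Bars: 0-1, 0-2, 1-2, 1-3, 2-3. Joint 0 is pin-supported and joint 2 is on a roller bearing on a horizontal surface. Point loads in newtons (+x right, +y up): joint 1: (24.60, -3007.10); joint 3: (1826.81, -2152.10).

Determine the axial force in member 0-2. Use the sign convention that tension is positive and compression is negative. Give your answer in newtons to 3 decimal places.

N=4 nodes, M=5 members, R=3 reactions → 2N=8, M+R=8
member 0 (0-1): L=1.0369, (cx,cy)=(0.7233,0.6905)
member 1 (0-2): L=1.3850, (cx,cy)=(1.0000,0.0000)
member 2 (1-2): L=0.9570, (cx,cy)=(0.6635,-0.7482)
member 3 (1-3): L=1.4507, (cx,cy)=(0.9995,0.0310)
member 4 (2-3): L=1.1151, (cx,cy)=(0.7309,0.6825)
solve A·x = −loads:
  F[0-1] = +1309.3947 N (tension)
  F[0-2] = +904.3094 N (tension)
  F[1-2] = -5050.5814 N (compression)
  F[1-3] = +4275.7213 N (tension)
  F[2-3] = -3347.6990 N (compression)
  Rx@0 = -1851.4100 N
  Ry@0 = -904.1654 N
  Ry@2 = +6063.3654 N

904.309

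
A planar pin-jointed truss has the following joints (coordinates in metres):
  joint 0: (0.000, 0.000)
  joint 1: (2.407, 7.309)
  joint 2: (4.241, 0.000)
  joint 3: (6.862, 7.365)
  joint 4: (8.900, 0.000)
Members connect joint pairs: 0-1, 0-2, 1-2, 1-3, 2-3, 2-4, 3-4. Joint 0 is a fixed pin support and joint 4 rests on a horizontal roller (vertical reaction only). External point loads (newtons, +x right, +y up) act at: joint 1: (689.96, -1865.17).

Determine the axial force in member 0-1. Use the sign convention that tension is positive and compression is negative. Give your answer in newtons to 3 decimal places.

N=5 nodes, M=7 members, R=3 reactions → 2N=10, M+R=10
member 0 (0-1): L=7.6951, (cx,cy)=(0.3128,0.9498)
member 1 (0-2): L=4.2410, (cx,cy)=(1.0000,0.0000)
member 2 (1-2): L=7.5356, (cx,cy)=(0.2434,-0.9699)
member 3 (1-3): L=4.4554, (cx,cy)=(0.9999,0.0126)
member 4 (2-3): L=7.8175, (cx,cy)=(0.3353,0.9421)
member 5 (2-4): L=4.6590, (cx,cy)=(1.0000,0.0000)
member 6 (3-4): L=7.6418, (cx,cy)=(0.2667,-0.9638)
solve A·x = −loads:
  F[0-1] = -836.0693 N (compression)
  F[0-2] = +951.4782 N (tension)
  F[1-2] = -1113.0778 N (compression)
  F[1-3] = -680.6327 N (compression)
  F[2-3] = +1145.9354 N (tension)
  F[2-4] = +296.3759 N (tension)
  F[3-4] = -1111.3036 N (compression)
  Rx@0 = -689.9600 N
  Ry@0 = +794.1159 N
  Ry@4 = +1071.0541 N

-836.069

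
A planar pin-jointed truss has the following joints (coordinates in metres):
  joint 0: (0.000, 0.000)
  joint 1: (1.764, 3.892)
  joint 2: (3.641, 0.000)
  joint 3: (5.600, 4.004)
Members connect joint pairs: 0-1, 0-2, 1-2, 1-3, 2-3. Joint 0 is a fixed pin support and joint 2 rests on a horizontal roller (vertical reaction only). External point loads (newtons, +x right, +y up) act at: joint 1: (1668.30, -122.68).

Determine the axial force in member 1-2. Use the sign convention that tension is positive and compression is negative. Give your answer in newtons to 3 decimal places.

-2045.849

N=4 nodes, M=5 members, R=3 reactions → 2N=8, M+R=8
member 0 (0-1): L=4.2731, (cx,cy)=(0.4128,0.9108)
member 1 (0-2): L=3.6410, (cx,cy)=(1.0000,0.0000)
member 2 (1-2): L=4.3210, (cx,cy)=(0.4344,-0.9007)
member 3 (1-3): L=3.8376, (cx,cy)=(0.9996,0.0292)
member 4 (2-3): L=4.4575, (cx,cy)=(0.4395,0.8983)
solve A·x = −loads:
  F[0-1] = +1888.4895 N (tension)
  F[0-2] = +888.7026 N (tension)
  F[1-2] = -2045.8490 N (compression)
  F[1-3] = -0.0000 N (compression)
  F[2-3] = -0.0000 N (compression)
  Rx@0 = -1668.3000 N
  Ry@0 = -1720.0641 N
  Ry@2 = +1842.7441 N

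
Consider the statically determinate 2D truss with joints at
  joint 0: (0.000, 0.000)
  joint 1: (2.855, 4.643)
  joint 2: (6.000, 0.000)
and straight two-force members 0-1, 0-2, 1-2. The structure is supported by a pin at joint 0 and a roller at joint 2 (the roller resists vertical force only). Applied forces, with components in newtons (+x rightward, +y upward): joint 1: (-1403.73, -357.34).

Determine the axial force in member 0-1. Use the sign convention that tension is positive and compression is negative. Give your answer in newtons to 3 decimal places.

N=3 nodes, M=3 members, R=3 reactions → 2N=6, M+R=6
member 0 (0-1): L=5.4505, (cx,cy)=(0.5238,0.8518)
member 1 (0-2): L=6.0000, (cx,cy)=(1.0000,0.0000)
member 2 (1-2): L=5.6079, (cx,cy)=(0.5608,-0.8279)
solve A·x = −loads:
  F[0-1] = -1495.0664 N (compression)
  F[0-2] = -620.6134 N (compression)
  F[1-2] = +1106.6245 N (tension)
  Rx@0 = +1403.7300 N
  Ry@0 = +1273.5588 N
  Ry@2 = -916.2188 N

-1495.066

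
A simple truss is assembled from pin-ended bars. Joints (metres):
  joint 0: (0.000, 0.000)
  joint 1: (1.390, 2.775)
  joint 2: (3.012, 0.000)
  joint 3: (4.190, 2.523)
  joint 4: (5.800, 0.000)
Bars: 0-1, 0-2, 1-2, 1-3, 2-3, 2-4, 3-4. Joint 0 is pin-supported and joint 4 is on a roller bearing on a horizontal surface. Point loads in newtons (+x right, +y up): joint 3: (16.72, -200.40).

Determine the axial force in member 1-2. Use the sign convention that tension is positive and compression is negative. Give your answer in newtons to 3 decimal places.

61.785

N=5 nodes, M=7 members, R=3 reactions → 2N=10, M+R=10
member 0 (0-1): L=3.1037, (cx,cy)=(0.4479,0.8941)
member 1 (0-2): L=3.0120, (cx,cy)=(1.0000,0.0000)
member 2 (1-2): L=3.2143, (cx,cy)=(0.5046,-0.8633)
member 3 (1-3): L=2.8113, (cx,cy)=(0.9960,-0.0896)
member 4 (2-3): L=2.7845, (cx,cy)=(0.4231,0.9061)
member 5 (2-4): L=2.7880, (cx,cy)=(1.0000,0.0000)
member 6 (3-4): L=2.9929, (cx,cy)=(0.5379,-0.8430)
solve A·x = −loads:
  F[0-1] = -54.0821 N (compression)
  F[0-2] = +40.9411 N (tension)
  F[1-2] = +61.7846 N (tension)
  F[1-3] = -55.6231 N (compression)
  F[2-3] = -58.8687 N (compression)
  F[2-4] = +97.0243 N (tension)
  F[3-4] = -180.3646 N (compression)
  Rx@0 = -16.7200 N
  Ry@0 = +48.3551 N
  Ry@4 = +152.0449 N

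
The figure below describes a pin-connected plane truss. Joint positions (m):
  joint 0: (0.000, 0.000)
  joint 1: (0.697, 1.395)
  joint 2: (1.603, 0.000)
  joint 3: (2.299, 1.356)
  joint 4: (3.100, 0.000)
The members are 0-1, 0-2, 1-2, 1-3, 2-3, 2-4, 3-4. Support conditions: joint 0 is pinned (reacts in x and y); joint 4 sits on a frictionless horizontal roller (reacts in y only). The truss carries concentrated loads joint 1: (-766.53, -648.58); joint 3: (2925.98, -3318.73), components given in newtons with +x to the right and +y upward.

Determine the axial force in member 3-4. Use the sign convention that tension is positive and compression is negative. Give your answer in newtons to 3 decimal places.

-4113.787

N=5 nodes, M=7 members, R=3 reactions → 2N=10, M+R=10
member 0 (0-1): L=1.5594, (cx,cy)=(0.4470,0.8946)
member 1 (0-2): L=1.6030, (cx,cy)=(1.0000,0.0000)
member 2 (1-2): L=1.6634, (cx,cy)=(0.5447,-0.8386)
member 3 (1-3): L=1.6025, (cx,cy)=(0.9997,-0.0243)
member 4 (2-3): L=1.5242, (cx,cy)=(0.4566,0.8897)
member 5 (2-4): L=1.4970, (cx,cy)=(1.0000,0.0000)
member 6 (3-4): L=1.5749, (cx,cy)=(0.5086,-0.8610)
solve A·x = −loads:
  F[0-1] = -475.4645 N (compression)
  F[0-2] = +2371.9622 N (tension)
  F[1-2] = -286.8196 N (compression)
  F[1-3] = +710.4506 N (tension)
  F[2-3] = +270.3762 N (tension)
  F[2-4] = +2092.2762 N (tension)
  F[3-4] = -4113.7874 N (compression)
  Rx@0 = -2159.4500 N
  Ry@0 = +425.3293 N
  Ry@4 = +3541.9807 N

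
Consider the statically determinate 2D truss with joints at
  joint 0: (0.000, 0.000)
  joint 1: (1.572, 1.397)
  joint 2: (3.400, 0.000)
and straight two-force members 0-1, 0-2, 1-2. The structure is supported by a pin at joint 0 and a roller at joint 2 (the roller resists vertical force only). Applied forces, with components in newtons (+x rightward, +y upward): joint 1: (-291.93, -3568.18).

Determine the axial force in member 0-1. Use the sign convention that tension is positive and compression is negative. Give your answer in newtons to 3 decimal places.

-3068.563

N=3 nodes, M=3 members, R=3 reactions → 2N=6, M+R=6
member 0 (0-1): L=2.1030, (cx,cy)=(0.7475,0.6643)
member 1 (0-2): L=3.4000, (cx,cy)=(1.0000,0.0000)
member 2 (1-2): L=2.3007, (cx,cy)=(0.7945,-0.6072)
solve A·x = −loads:
  F[0-1] = -3068.5627 N (compression)
  F[0-2] = +2001.7838 N (tension)
  F[1-2] = -2519.4158 N (compression)
  Rx@0 = +291.9300 N
  Ry@0 = +2038.3704 N
  Ry@2 = +1529.8096 N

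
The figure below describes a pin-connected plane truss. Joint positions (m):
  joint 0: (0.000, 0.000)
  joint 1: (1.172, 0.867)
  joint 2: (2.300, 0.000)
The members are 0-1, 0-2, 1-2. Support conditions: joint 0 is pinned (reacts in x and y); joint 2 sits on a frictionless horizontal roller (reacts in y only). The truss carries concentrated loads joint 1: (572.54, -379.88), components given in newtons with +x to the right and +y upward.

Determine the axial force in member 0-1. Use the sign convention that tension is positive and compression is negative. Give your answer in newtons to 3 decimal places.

N=3 nodes, M=3 members, R=3 reactions → 2N=6, M+R=6
member 0 (0-1): L=1.4578, (cx,cy)=(0.8039,0.5947)
member 1 (0-2): L=2.3000, (cx,cy)=(1.0000,0.0000)
member 2 (1-2): L=1.4227, (cx,cy)=(0.7929,-0.6094)
solve A·x = −loads:
  F[0-1] = +49.6307 N (tension)
  F[0-2] = +532.6402 N (tension)
  F[1-2] = -671.7968 N (compression)
  Rx@0 = -572.5400 N
  Ry@0 = -29.5163 N
  Ry@2 = +409.3963 N

49.631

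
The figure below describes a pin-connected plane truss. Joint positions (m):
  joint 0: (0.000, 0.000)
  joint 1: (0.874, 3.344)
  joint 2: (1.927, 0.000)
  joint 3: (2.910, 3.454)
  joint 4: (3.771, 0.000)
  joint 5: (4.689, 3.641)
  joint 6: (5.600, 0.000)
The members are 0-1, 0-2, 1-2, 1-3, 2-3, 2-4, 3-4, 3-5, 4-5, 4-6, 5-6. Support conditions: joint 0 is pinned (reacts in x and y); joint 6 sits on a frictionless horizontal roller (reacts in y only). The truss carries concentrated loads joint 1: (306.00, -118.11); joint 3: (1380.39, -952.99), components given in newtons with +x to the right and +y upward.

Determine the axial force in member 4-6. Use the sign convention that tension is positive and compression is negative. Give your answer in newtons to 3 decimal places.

387.263

N=7 nodes, M=11 members, R=3 reactions → 2N=14, M+R=14
member 0 (0-1): L=3.4563, (cx,cy)=(0.2529,0.9675)
member 1 (0-2): L=1.9270, (cx,cy)=(1.0000,0.0000)
member 2 (1-2): L=3.5059, (cx,cy)=(0.3004,-0.9538)
member 3 (1-3): L=2.0390, (cx,cy)=(0.9985,0.0539)
member 4 (2-3): L=3.5912, (cx,cy)=(0.2737,0.9618)
member 5 (2-4): L=1.8440, (cx,cy)=(1.0000,0.0000)
member 6 (3-4): L=3.5597, (cx,cy)=(0.2419,-0.9703)
member 7 (3-5): L=1.7888, (cx,cy)=(0.9945,0.1045)
member 8 (4-5): L=3.7549, (cx,cy)=(0.2445,0.9697)
member 9 (4-6): L=1.8290, (cx,cy)=(1.0000,0.0000)
member 10 (5-6): L=3.7532, (cx,cy)=(0.2427,-0.9701)
solve A·x = −loads:
  F[0-1] = +492.6908 N (tension)
  F[0-2] = +1561.8036 N (tension)
  F[1-2] = -623.2530 N (compression)
  F[1-3] = +5.7909 N (tension)
  F[2-3] = +618.0825 N (tension)
  F[2-4] = +1205.4211 N (tension)
  F[3-4] = -1681.6637 N (compression)
  F[3-5] = -803.0696 N (compression)
  F[4-5] = +1682.7955 N (tension)
  F[4-6] = +387.2635 N (tension)
  F[5-6] = -1595.4910 N (compression)
  Rx@0 = -1686.3900 N
  Ry@0 = -476.6786 N
  Ry@6 = +1547.7786 N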